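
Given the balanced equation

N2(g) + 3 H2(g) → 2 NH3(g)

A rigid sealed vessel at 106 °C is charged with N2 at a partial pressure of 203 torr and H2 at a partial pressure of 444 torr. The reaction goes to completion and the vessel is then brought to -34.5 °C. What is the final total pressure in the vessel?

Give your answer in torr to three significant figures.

221 torr

With V and T fixed, P_i ∝ n_i, so the mole ratios apply directly to partial pressures at 106 °C.
P(H2) required for 203 torr of N2 = (3/1) × 203 = 609.0 torr; available 444 torr, so H2 is limiting.
P(N2) remaining = 203 − (1/3) × 444 = 55.00 torr
P(gaseous products) = (2)/3 × 444 = 296.0 torr
P_total at 106 °C = 55.00 + 296.0 = 351.0 torr
Scaling to -34.5 °C: P = 351.0 × 238.65/379.15 = 220.9 torr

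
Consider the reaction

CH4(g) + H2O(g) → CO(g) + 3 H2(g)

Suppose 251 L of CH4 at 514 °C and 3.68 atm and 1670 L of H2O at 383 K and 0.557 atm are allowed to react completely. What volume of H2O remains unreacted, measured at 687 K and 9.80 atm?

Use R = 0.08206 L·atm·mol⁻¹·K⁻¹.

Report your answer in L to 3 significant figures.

n(CH4) = PV/RT = (3.68 × 251) / (0.08206 × 787.15) = 14.30 mol
n(H2O) = PV/RT = (0.557 × 1670) / (0.08206 × 383) = 29.60 mol
For 14.30 mol CH4, stoichiometry requires (1/1) × 14.30 = 14.30 mol H2O; 29.60 mol is available, so CH4 is limiting.
n(H2O) consumed = (1/1) × 14.30 = 14.30 mol; remaining = 29.60 − 14.30 = 15.30 mol
V(H2O) = nRT/P = 15.30 × 0.08206 × 687 / 9.80 = 88.01 L

88.0 L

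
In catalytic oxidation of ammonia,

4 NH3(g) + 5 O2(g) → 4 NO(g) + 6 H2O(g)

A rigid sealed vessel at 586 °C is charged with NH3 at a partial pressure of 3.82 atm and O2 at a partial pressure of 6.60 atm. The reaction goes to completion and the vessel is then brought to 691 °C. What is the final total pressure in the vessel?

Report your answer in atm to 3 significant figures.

At constant V, partial pressures at 586 °C are proportional to moles, so apply stoichiometry directly to pressures.
P(O2) required for 3.82 atm of NH3 = (5/4) × 3.82 = 4.775 atm; available 6.60 atm, so NH3 is limiting.
P(O2) remaining = 6.60 − (5/4) × 3.82 = 1.825 atm
P(gaseous products) = (4+6)/4 × 3.82 = 9.550 atm
P_total at 586 °C = 1.825 + 9.550 = 11.38 atm
Scaling to 691 °C: P = 11.38 × 964.15/859.15 = 12.77 atm

12.8 atm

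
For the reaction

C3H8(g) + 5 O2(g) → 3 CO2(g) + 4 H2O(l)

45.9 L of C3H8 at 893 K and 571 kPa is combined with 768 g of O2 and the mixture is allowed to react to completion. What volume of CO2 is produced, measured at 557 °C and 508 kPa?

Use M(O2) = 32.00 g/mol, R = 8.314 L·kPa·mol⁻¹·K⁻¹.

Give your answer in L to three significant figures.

n(C3H8) = PV/RT = (571 × 45.9) / (8.314 × 893) = 3.530 mol
n(O2) = 768 / 32.00 = 24.00 mol
For 3.530 mol C3H8, stoichiometry requires (5/1) × 3.530 = 17.65 mol O2; 24.00 mol is available, so C3H8 is limiting.
n(CO2) = (3/1) × 3.530 = 10.59 mol
V(CO2) = nRT/P = 10.59 × 8.314 × 830.15 / 508 = 143.9 L

144 L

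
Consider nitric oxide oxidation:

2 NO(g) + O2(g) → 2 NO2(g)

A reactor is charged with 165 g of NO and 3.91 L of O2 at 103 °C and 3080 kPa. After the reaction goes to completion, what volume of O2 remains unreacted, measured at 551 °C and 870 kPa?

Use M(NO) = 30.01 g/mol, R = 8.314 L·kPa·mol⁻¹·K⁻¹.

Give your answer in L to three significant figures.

8.68 L

n(NO) = 165 / 30.01 = 5.498 mol
n(O2) = PV/RT = (3080 × 3.91) / (8.314 × 376.15) = 3.851 mol
For 5.498 mol NO, stoichiometry requires (1/2) × 5.498 = 2.749 mol O2; 3.851 mol is available, so NO is limiting.
n(O2) consumed = (1/2) × 5.498 = 2.749 mol; remaining = 3.851 − 2.749 = 1.102 mol
V(O2) = nRT/P = 1.102 × 8.314 × 824.15 / 870 = 8.679 L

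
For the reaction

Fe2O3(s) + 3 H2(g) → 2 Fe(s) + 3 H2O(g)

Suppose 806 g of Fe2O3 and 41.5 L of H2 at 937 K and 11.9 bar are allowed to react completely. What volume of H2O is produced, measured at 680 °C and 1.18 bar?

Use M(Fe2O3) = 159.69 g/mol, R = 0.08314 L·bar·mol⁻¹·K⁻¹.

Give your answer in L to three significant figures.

426 L

n(Fe2O3) = 806 / 159.69 = 5.047 mol
n(H2) = PV/RT = (11.9 × 41.5) / (0.08314 × 937) = 6.339 mol
For 5.047 mol Fe2O3, stoichiometry requires (3/1) × 5.047 = 15.14 mol H2; 6.339 mol is available, so H2 is limiting.
n(H2O) = (3/3) × 6.339 = 6.339 mol
V(H2O) = nRT/P = 6.339 × 0.08314 × 953.15 / 1.18 = 425.7 L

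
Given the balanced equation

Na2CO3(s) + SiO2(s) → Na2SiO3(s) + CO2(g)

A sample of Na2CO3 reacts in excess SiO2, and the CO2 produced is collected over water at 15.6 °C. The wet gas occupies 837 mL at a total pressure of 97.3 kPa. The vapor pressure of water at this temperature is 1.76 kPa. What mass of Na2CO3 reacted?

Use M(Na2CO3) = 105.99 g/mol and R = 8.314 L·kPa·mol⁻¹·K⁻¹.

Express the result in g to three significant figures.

P(CO2) = 97.3 − 1.76 = 95.54 kPa
n(CO2) = PV/RT = (95.54 × 0.8370) / (8.314 × 288.75) = 0.03331 mol
n(Na2CO3) = (1/1) × 0.03331 = 0.03331 mol
m(Na2CO3) = 0.03331 × 105.99 = 3.531 g

3.53 g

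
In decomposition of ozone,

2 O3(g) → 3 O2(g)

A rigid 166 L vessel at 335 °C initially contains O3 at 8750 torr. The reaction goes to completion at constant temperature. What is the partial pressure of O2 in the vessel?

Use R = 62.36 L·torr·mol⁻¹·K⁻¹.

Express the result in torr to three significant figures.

13100 torr

n(O3)₀ = PV/RT = (8750 × 166) / (62.36 × 608.15) = 38.30 mol
n(O2) = (3/2) × 38.30 = 57.45 mol
P(O2) = nRT/V = 57.45 × 62.36 × 608.15 / 166 = 13120 torr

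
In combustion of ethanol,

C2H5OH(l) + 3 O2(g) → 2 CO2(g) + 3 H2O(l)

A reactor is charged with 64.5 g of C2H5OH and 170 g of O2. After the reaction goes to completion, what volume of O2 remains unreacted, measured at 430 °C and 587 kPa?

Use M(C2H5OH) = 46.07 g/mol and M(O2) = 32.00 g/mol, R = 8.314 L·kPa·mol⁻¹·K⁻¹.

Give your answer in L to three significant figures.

11.1 L

n(C2H5OH) = 64.5 / 46.07 = 1.400 mol
n(O2) = 170 / 32.00 = 5.312 mol
For 1.400 mol C2H5OH, stoichiometry requires (3/1) × 1.400 = 4.200 mol O2; 5.312 mol is available, so C2H5OH is limiting.
n(O2) consumed = (3/1) × 1.400 = 4.200 mol; remaining = 5.312 − 4.200 = 1.112 mol
V(O2) = nRT/P = 1.112 × 8.314 × 703.15 / 587 = 11.07 L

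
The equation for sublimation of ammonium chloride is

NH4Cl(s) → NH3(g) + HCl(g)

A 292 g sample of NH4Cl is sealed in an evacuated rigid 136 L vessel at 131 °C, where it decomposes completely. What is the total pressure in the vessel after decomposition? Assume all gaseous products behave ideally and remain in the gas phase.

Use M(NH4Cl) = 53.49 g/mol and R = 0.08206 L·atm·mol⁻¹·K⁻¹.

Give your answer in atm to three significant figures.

n(NH4Cl) = 292 / 53.49 = 5.459 mol
n(gas produced) = (2/1) × 5.459 = 10.92 mol
P = nRT/V = 10.92 × 0.08206 × 404.15 / 136 = 2.663 atm

2.66 atm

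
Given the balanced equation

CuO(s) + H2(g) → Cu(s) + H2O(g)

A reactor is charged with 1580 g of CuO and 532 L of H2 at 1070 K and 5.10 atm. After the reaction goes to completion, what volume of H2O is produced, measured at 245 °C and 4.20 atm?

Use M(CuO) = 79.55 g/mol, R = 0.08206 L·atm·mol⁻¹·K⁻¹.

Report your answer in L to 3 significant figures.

n(CuO) = 1580 / 79.55 = 19.86 mol
n(H2) = PV/RT = (5.10 × 532) / (0.08206 × 1070) = 30.90 mol
For 19.86 mol CuO, stoichiometry requires (1/1) × 19.86 = 19.86 mol H2; 30.90 mol is available, so CuO is limiting.
n(H2O) = (1/1) × 19.86 = 19.86 mol
V(H2O) = nRT/P = 19.86 × 0.08206 × 518.15 / 4.20 = 201.1 L

201 L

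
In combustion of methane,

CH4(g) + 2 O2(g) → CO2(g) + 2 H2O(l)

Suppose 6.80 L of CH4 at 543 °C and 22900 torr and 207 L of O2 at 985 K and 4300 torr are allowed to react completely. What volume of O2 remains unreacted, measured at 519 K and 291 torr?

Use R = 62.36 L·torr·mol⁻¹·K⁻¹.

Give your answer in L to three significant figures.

931 L

n(CH4) = PV/RT = (22900 × 6.80) / (62.36 × 816.15) = 3.060 mol
n(O2) = PV/RT = (4300 × 207) / (62.36 × 985) = 14.49 mol
For 3.060 mol CH4, stoichiometry requires (2/1) × 3.060 = 6.120 mol O2; 14.49 mol is available, so CH4 is limiting.
n(O2) consumed = (2/1) × 3.060 = 6.120 mol; remaining = 14.49 − 6.120 = 8.370 mol
V(O2) = nRT/P = 8.370 × 62.36 × 519 / 291 = 930.9 L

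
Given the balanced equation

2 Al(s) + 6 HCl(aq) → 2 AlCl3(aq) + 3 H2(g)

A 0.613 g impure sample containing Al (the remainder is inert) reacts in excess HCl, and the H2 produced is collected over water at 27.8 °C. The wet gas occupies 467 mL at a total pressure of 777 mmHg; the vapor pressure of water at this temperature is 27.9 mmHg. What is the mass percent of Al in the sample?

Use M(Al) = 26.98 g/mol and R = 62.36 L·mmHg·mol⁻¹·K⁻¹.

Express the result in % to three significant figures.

P(H2) = 777 − 27.9 = 749.1 mmHg
n(H2) = PV/RT = (749.1 × 0.4670) / (62.36 × 300.95) = 0.01864 mol
n(Al) = (2/3) × 0.01864 = 0.01243 mol
m(Al) = 0.01243 × 26.98 = 0.3354 g
%Al = 0.3354 / 0.613 × 100 = 54.71%

54.7 %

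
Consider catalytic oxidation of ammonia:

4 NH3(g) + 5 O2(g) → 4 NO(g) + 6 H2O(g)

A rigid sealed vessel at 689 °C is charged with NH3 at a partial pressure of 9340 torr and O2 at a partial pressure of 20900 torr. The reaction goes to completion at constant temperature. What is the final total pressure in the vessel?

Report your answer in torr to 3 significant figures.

32600 torr

With V and T fixed, P_i ∝ n_i, so the mole ratios apply directly to partial pressures at 689 °C.
P(O2) required for 9340 torr of NH3 = (5/4) × 9340 = 11680 torr; available 20900 torr, so NH3 is limiting.
P(O2) remaining = 20900 − (5/4) × 9340 = 9225 torr
P(gaseous products) = (4+6)/4 × 9340 = 23350 torr
P_total at 689 °C = 9225 + 23350 = 32580 torr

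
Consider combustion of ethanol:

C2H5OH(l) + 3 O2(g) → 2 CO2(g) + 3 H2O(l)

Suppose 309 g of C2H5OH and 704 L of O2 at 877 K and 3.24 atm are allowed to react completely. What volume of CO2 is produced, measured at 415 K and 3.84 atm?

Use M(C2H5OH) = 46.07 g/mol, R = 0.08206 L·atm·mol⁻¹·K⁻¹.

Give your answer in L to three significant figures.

119 L

n(C2H5OH) = 309 / 46.07 = 6.707 mol
n(O2) = PV/RT = (3.24 × 704) / (0.08206 × 877) = 31.69 mol
For 6.707 mol C2H5OH, stoichiometry requires (3/1) × 6.707 = 20.12 mol O2; 31.69 mol is available, so C2H5OH is limiting.
n(CO2) = (2/1) × 6.707 = 13.41 mol
V(CO2) = nRT/P = 13.41 × 0.08206 × 415 / 3.84 = 118.9 L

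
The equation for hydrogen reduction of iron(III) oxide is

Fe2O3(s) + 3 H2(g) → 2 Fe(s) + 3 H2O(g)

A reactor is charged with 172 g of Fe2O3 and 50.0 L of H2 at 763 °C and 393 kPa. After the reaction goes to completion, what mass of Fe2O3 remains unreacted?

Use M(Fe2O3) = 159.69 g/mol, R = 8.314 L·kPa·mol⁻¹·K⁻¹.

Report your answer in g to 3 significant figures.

n(Fe2O3) = 172 / 159.69 = 1.077 mol
n(H2) = PV/RT = (393 × 50.0) / (8.314 × 1036.15) = 2.281 mol
For 1.077 mol Fe2O3, stoichiometry requires (3/1) × 1.077 = 3.231 mol H2; 2.281 mol is available, so H2 is limiting.
n(Fe2O3) consumed = (1/3) × 2.281 = 0.7603 mol; remaining = 1.077 − 0.7603 = 0.3167 mol
m(Fe2O3) = 0.3167 × 159.69 = 50.57 g

50.6 g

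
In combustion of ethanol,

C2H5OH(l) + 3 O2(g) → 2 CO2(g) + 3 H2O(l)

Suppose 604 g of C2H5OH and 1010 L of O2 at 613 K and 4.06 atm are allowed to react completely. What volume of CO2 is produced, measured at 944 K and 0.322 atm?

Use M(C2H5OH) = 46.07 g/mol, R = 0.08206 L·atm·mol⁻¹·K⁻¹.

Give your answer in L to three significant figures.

n(C2H5OH) = 604 / 46.07 = 13.11 mol
n(O2) = PV/RT = (4.06 × 1010) / (0.08206 × 613) = 81.52 mol
For 13.11 mol C2H5OH, stoichiometry requires (3/1) × 13.11 = 39.33 mol O2; 81.52 mol is available, so C2H5OH is limiting.
n(CO2) = (2/1) × 13.11 = 26.22 mol
V(CO2) = nRT/P = 26.22 × 0.08206 × 944 / 0.322 = 6308 L

6310 L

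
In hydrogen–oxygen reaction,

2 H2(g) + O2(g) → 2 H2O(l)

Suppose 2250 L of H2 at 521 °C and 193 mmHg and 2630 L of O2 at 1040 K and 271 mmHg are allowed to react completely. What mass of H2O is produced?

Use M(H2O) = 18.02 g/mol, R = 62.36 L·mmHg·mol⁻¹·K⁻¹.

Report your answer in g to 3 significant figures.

n(H2) = PV/RT = (193 × 2250) / (62.36 × 794.15) = 8.769 mol
n(O2) = PV/RT = (271 × 2630) / (62.36 × 1040) = 10.99 mol
For 8.769 mol H2, stoichiometry requires (1/2) × 8.769 = 4.385 mol O2; 10.99 mol is available, so H2 is limiting.
n(H2O) = (2/2) × 8.769 = 8.769 mol
m(H2O) = 8.769 × 18.02 = 158.0 g

158 g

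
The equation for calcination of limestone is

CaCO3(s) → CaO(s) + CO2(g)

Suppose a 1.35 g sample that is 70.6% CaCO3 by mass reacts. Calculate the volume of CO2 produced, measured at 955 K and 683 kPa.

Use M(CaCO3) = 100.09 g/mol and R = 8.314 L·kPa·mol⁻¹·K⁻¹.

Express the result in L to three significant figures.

0.111 L

mass of CaCO3 = 1.35 × 70.6/100 = 0.9531 g
n(CaCO3) = 0.9531 / 100.09 = 0.009522 mol
n(CO2) = (1/1) × 0.009522 = 0.009522 mol
V = nRT/P = 0.009522 × 8.314 × 955 / 683 = 0.1107 L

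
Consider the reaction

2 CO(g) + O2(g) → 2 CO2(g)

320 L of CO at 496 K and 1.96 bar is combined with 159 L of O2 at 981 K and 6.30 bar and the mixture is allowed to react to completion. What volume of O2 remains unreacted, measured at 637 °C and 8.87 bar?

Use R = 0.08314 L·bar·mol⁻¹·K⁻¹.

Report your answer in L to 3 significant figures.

39.9 L

n(CO) = PV/RT = (1.96 × 320) / (0.08314 × 496) = 15.21 mol
n(O2) = PV/RT = (6.30 × 159) / (0.08314 × 981) = 12.28 mol
For 15.21 mol CO, stoichiometry requires (1/2) × 15.21 = 7.605 mol O2; 12.28 mol is available, so CO is limiting.
n(O2) consumed = (1/2) × 15.21 = 7.605 mol; remaining = 12.28 − 7.605 = 4.675 mol
V(O2) = nRT/P = 4.675 × 0.08314 × 910.15 / 8.87 = 39.88 L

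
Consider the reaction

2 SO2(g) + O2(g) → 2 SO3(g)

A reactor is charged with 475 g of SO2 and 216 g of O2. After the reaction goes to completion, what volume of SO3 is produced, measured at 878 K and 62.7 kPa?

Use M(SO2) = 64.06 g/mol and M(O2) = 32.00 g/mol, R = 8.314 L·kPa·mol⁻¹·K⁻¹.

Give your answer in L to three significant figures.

n(SO2) = 475 / 64.06 = 7.415 mol
n(O2) = 216 / 32.00 = 6.750 mol
For 7.415 mol SO2, stoichiometry requires (1/2) × 7.415 = 3.708 mol O2; 6.750 mol is available, so SO2 is limiting.
n(SO3) = (2/2) × 7.415 = 7.415 mol
V(SO3) = nRT/P = 7.415 × 8.314 × 878 / 62.7 = 863.3 L

863 L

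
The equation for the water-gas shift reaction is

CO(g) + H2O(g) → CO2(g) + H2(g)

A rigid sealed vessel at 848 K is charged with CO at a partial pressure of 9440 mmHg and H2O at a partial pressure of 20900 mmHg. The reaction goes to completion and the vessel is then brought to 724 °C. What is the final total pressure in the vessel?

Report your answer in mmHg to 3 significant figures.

35700 mmHg

Because the vessel is rigid and T is held at 848 K, work the stoichiometry in partial pressures (P_i = n_iRT/V).
P(H2O) required for 9440 mmHg of CO = (1/1) × 9440 = 9440 mmHg; available 20900 mmHg, so CO is limiting.
P(H2O) remaining = 20900 − (1/1) × 9440 = 11460 mmHg
P(gaseous products) = (1+1)/1 × 9440 = 18880 mmHg
P_total at 848 K = 11460 + 18880 = 30340 mmHg
Scaling to 724 °C: P = 30340 × 997.15/848 = 35680 mmHg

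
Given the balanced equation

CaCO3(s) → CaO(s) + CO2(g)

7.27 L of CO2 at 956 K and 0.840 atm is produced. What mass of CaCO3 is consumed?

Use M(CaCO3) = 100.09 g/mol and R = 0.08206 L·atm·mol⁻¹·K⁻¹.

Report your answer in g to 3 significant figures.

7.79 g

n(CO2) = PV/RT = (0.840 × 7.27) / (0.08206 × 956) = 0.07784 mol
n(CaCO3) = (1/1) × 0.07784 = 0.07784 mol
m(CaCO3) = 0.07784 × 100.09 = 7.791 g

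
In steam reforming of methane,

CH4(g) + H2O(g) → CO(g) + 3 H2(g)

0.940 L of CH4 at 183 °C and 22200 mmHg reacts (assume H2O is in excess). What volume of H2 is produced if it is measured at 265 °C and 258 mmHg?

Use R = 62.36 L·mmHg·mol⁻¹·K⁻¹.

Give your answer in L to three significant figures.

286 L

n(CH4) = PV/RT = (22200 × 0.940) / (62.36 × 456.15) = 0.7336 mol
n(H2) = (3/1) × 0.7336 = 2.201 mol
V = nRT/P = 2.201 × 62.36 × 538.15 / 258 = 286.3 L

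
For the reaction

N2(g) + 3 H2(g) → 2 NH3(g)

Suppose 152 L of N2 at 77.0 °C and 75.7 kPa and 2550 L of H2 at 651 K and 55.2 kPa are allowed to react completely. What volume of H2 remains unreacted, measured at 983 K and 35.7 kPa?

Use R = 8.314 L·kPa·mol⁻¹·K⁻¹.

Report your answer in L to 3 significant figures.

n(N2) = PV/RT = (75.7 × 152) / (8.314 × 350.15) = 3.953 mol
n(H2) = PV/RT = (55.2 × 2550) / (8.314 × 651) = 26.01 mol
For 3.953 mol N2, stoichiometry requires (3/1) × 3.953 = 11.86 mol H2; 26.01 mol is available, so N2 is limiting.
n(H2) consumed = (3/1) × 3.953 = 11.86 mol; remaining = 26.01 − 11.86 = 14.15 mol
V(H2) = nRT/P = 14.15 × 8.314 × 983 / 35.7 = 3239 L

3240 L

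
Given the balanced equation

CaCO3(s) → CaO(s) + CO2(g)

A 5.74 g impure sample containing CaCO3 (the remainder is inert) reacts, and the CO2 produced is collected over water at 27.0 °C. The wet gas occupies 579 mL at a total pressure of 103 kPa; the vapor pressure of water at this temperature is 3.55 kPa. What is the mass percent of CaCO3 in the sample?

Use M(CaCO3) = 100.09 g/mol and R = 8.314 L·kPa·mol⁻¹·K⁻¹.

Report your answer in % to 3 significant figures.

40.2 %

P(CO2) = 103 − 3.55 = 99.45 kPa
n(CO2) = PV/RT = (99.45 × 0.5790) / (8.314 × 300.15) = 0.02307 mol
n(CaCO3) = (1/1) × 0.02307 = 0.02307 mol
m(CaCO3) = 0.02307 × 100.09 = 2.309 g
%CaCO3 = 2.309 / 5.74 × 100 = 40.23%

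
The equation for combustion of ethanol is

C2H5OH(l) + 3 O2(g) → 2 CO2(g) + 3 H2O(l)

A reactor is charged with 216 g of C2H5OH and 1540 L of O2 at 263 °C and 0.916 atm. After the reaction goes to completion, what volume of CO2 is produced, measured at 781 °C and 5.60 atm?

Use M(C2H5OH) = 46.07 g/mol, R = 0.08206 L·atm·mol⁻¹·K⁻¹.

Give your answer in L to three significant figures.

n(C2H5OH) = 216 / 46.07 = 4.689 mol
n(O2) = PV/RT = (0.916 × 1540) / (0.08206 × 536.15) = 32.06 mol
For 4.689 mol C2H5OH, stoichiometry requires (3/1) × 4.689 = 14.07 mol O2; 32.06 mol is available, so C2H5OH is limiting.
n(CO2) = (2/1) × 4.689 = 9.378 mol
V(CO2) = nRT/P = 9.378 × 0.08206 × 1054.15 / 5.60 = 144.9 L

145 L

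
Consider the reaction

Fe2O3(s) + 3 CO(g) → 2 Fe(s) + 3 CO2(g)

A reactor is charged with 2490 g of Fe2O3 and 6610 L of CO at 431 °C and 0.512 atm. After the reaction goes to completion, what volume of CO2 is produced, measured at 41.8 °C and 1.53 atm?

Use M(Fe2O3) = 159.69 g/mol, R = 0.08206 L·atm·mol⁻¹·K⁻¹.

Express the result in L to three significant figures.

790 L

n(Fe2O3) = 2490 / 159.69 = 15.59 mol
n(CO) = PV/RT = (0.512 × 6610) / (0.08206 × 704.15) = 58.57 mol
For 15.59 mol Fe2O3, stoichiometry requires (3/1) × 15.59 = 46.77 mol CO; 58.57 mol is available, so Fe2O3 is limiting.
n(CO2) = (3/1) × 15.59 = 46.77 mol
V(CO2) = nRT/P = 46.77 × 0.08206 × 314.95 / 1.53 = 790.0 L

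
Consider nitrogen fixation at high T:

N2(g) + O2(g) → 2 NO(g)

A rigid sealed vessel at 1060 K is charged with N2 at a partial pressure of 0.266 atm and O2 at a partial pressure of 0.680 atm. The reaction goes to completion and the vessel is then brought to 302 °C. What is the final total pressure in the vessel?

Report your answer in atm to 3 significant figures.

Because the vessel is rigid and T is held at 1060 K, work the stoichiometry in partial pressures (P_i = n_iRT/V).
P(O2) required for 0.266 atm of N2 = (1/1) × 0.266 = 0.2660 atm; available 0.680 atm, so N2 is limiting.
P(O2) remaining = 0.680 − (1/1) × 0.266 = 0.4140 atm
P(gaseous products) = (2)/1 × 0.266 = 0.5320 atm
P_total at 1060 K = 0.4140 + 0.5320 = 0.9460 atm
Scaling to 302 °C: P = 0.9460 × 575.15/1060 = 0.5133 atm

0.513 atm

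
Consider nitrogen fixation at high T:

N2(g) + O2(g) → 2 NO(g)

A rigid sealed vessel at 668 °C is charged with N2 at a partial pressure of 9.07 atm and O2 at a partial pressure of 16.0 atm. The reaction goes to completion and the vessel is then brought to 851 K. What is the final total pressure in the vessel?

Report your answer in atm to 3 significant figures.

At constant V, partial pressures at 668 °C are proportional to moles, so apply stoichiometry directly to pressures.
P(O2) required for 9.07 atm of N2 = (1/1) × 9.07 = 9.070 atm; available 16.0 atm, so N2 is limiting.
P(O2) remaining = 16.0 − (1/1) × 9.07 = 6.930 atm
P(gaseous products) = (2)/1 × 9.07 = 18.14 atm
P_total at 668 °C = 6.930 + 18.14 = 25.07 atm
Scaling to 851 K: P = 25.07 × 851/941.15 = 22.67 atm

22.7 atm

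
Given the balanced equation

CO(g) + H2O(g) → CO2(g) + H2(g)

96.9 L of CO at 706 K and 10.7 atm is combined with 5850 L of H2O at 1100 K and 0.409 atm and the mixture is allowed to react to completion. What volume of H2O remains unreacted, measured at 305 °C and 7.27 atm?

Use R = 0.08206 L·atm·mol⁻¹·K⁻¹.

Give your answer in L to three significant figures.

n(CO) = PV/RT = (10.7 × 96.9) / (0.08206 × 706) = 17.90 mol
n(H2O) = PV/RT = (0.409 × 5850) / (0.08206 × 1100) = 26.51 mol
For 17.90 mol CO, stoichiometry requires (1/1) × 17.90 = 17.90 mol H2O; 26.51 mol is available, so CO is limiting.
n(H2O) consumed = (1/1) × 17.90 = 17.90 mol; remaining = 26.51 − 17.90 = 8.610 mol
V(H2O) = nRT/P = 8.610 × 0.08206 × 578.15 / 7.27 = 56.19 L

56.2 L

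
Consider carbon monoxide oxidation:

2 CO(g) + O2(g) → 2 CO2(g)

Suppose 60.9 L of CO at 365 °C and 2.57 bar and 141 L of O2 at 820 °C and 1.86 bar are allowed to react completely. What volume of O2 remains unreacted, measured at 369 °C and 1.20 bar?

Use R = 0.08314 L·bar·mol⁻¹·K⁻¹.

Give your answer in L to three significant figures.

62.8 L

n(CO) = PV/RT = (2.57 × 60.9) / (0.08314 × 638.15) = 2.950 mol
n(O2) = PV/RT = (1.86 × 141) / (0.08314 × 1093.15) = 2.886 mol
For 2.950 mol CO, stoichiometry requires (1/2) × 2.950 = 1.475 mol O2; 2.886 mol is available, so CO is limiting.
n(O2) consumed = (1/2) × 2.950 = 1.475 mol; remaining = 2.886 − 1.475 = 1.411 mol
V(O2) = nRT/P = 1.411 × 0.08314 × 642.15 / 1.20 = 62.78 L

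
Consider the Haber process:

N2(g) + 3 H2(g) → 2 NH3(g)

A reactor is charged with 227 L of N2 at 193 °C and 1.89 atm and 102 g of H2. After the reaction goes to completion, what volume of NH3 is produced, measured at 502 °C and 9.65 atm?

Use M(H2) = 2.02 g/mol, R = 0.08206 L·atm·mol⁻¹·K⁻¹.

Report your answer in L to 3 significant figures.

n(N2) = PV/RT = (1.89 × 227) / (0.08206 × 466.15) = 11.22 mol
n(H2) = 102 / 2.02 = 50.50 mol
For 11.22 mol N2, stoichiometry requires (3/1) × 11.22 = 33.66 mol H2; 50.50 mol is available, so N2 is limiting.
n(NH3) = (2/1) × 11.22 = 22.44 mol
V(NH3) = nRT/P = 22.44 × 0.08206 × 775.15 / 9.65 = 147.9 L

148 L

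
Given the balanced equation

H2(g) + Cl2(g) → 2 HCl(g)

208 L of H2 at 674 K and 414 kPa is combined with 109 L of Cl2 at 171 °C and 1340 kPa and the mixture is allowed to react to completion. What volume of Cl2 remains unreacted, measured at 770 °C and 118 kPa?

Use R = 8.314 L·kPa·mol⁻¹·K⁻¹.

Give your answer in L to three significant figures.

n(H2) = PV/RT = (414 × 208) / (8.314 × 674) = 15.37 mol
n(Cl2) = PV/RT = (1340 × 109) / (8.314 × 444.15) = 39.55 mol
For 15.37 mol H2, stoichiometry requires (1/1) × 15.37 = 15.37 mol Cl2; 39.55 mol is available, so H2 is limiting.
n(Cl2) consumed = (1/1) × 15.37 = 15.37 mol; remaining = 39.55 − 15.37 = 24.18 mol
V(Cl2) = nRT/P = 24.18 × 8.314 × 1043.15 / 118 = 1777 L

1780 L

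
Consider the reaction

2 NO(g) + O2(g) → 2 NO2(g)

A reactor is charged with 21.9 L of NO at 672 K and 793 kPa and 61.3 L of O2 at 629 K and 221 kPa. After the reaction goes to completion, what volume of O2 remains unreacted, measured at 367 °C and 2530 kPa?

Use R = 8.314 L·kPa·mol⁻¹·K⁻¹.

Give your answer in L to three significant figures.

2.18 L

n(NO) = PV/RT = (793 × 21.9) / (8.314 × 672) = 3.108 mol
n(O2) = PV/RT = (221 × 61.3) / (8.314 × 629) = 2.591 mol
For 3.108 mol NO, stoichiometry requires (1/2) × 3.108 = 1.554 mol O2; 2.591 mol is available, so NO is limiting.
n(O2) consumed = (1/2) × 3.108 = 1.554 mol; remaining = 2.591 − 1.554 = 1.037 mol
V(O2) = nRT/P = 1.037 × 8.314 × 640.15 / 2530 = 2.181 L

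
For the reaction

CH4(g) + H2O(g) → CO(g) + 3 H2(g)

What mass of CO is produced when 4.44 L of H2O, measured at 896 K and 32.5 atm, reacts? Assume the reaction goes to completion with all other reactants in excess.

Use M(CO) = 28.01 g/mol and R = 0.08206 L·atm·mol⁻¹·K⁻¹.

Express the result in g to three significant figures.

n(H2O) = PV/RT = (32.5 × 4.44) / (0.08206 × 896) = 1.963 mol
n(CO) = (1/1) × 1.963 = 1.963 mol
m(CO) = 1.963 × 28.01 = 54.98 g

55.0 g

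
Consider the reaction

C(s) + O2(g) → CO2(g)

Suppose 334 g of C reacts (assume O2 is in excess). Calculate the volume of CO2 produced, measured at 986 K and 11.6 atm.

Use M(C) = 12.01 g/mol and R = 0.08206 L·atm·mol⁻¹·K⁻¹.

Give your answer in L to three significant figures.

n(C) = 334.0 / 12.01 = 27.81 mol
n(CO2) = (1/1) × 27.81 = 27.81 mol
V = nRT/P = 27.81 × 0.08206 × 986 / 11.6 = 194.0 L

194 L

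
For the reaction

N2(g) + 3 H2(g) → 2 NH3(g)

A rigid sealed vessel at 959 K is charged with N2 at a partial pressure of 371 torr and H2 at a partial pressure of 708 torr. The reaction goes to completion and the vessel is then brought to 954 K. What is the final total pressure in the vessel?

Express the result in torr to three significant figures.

604 torr

Because the vessel is rigid and T is held at 959 K, work the stoichiometry in partial pressures (P_i = n_iRT/V).
P(H2) required for 371 torr of N2 = (3/1) × 371 = 1113 torr; available 708 torr, so H2 is limiting.
P(N2) remaining = 371 − (1/3) × 708 = 135.0 torr
P(gaseous products) = (2)/3 × 708 = 472.0 torr
P_total at 959 K = 135.0 + 472.0 = 607.0 torr
Scaling to 954 K: P = 607.0 × 954/959 = 603.8 torr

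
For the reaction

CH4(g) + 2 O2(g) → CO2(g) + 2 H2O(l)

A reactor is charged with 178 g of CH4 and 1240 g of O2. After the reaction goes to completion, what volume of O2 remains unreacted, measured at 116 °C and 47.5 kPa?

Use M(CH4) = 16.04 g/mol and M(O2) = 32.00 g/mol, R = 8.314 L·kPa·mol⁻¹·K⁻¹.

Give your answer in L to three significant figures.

n(CH4) = 178 / 16.04 = 11.10 mol
n(O2) = 1240 / 32.00 = 38.75 mol
For 11.10 mol CH4, stoichiometry requires (2/1) × 11.10 = 22.20 mol O2; 38.75 mol is available, so CH4 is limiting.
n(O2) consumed = (2/1) × 11.10 = 22.20 mol; remaining = 38.75 − 22.20 = 16.55 mol
V(O2) = nRT/P = 16.55 × 8.314 × 389.15 / 47.5 = 1127 L

1130 L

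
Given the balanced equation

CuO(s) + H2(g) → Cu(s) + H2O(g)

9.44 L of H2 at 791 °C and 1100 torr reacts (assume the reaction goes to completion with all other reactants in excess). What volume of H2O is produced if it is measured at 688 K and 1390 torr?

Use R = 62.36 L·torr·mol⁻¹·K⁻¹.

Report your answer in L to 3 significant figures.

4.83 L

n(H2) = PV/RT = (1100 × 9.44) / (62.36 × 1064.15) = 0.1565 mol
n(H2O) = (1/1) × 0.1565 = 0.1565 mol
V = nRT/P = 0.1565 × 62.36 × 688 / 1390 = 4.831 L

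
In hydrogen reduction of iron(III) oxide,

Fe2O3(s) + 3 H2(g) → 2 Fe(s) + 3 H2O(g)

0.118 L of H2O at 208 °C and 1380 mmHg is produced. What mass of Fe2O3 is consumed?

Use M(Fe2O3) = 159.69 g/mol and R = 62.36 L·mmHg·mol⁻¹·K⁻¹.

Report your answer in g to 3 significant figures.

n(H2O) = PV/RT = (1380 × 0.118) / (62.36 × 481.15) = 0.005427 mol
n(Fe2O3) = (1/3) × 0.005427 = 0.001809 mol
m(Fe2O3) = 0.001809 × 159.69 = 0.2889 g

0.289 g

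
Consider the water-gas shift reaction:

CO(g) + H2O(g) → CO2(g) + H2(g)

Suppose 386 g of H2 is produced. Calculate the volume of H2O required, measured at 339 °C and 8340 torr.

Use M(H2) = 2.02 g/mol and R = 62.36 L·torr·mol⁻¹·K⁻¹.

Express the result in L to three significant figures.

n(H2) = 386.0 / 2.02 = 191.1 mol
n(H2O) = (1/1) × 191.1 = 191.1 mol
V = nRT/P = 191.1 × 62.36 × 612.15 / 8340 = 874.7 L

875 L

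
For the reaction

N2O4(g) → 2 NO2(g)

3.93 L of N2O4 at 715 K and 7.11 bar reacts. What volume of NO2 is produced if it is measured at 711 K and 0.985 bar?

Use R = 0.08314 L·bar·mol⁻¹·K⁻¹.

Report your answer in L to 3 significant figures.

n(N2O4) = PV/RT = (7.11 × 3.93) / (0.08314 × 715) = 0.4701 mol
n(NO2) = (2/1) × 0.4701 = 0.9402 mol
V = nRT/P = 0.9402 × 0.08314 × 711 / 0.985 = 56.42 L

56.4 L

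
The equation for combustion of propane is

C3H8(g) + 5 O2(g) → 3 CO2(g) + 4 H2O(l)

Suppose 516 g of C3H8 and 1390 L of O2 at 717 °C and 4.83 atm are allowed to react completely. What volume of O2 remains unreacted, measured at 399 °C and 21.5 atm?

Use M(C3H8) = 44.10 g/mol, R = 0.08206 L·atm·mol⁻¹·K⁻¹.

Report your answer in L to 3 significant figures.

n(C3H8) = 516 / 44.10 = 11.70 mol
n(O2) = PV/RT = (4.83 × 1390) / (0.08206 × 990.15) = 82.63 mol
For 11.70 mol C3H8, stoichiometry requires (5/1) × 11.70 = 58.50 mol O2; 82.63 mol is available, so C3H8 is limiting.
n(O2) consumed = (5/1) × 11.70 = 58.50 mol; remaining = 82.63 − 58.50 = 24.13 mol
V(O2) = nRT/P = 24.13 × 0.08206 × 672.15 / 21.5 = 61.90 L

61.9 L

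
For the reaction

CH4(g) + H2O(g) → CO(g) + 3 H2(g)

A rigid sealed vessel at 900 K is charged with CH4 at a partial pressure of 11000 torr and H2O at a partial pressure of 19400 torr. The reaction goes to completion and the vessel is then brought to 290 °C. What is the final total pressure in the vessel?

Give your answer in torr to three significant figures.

32800 torr

With V and T fixed, P_i ∝ n_i, so the mole ratios apply directly to partial pressures at 900 K.
P(H2O) required for 11000 torr of CH4 = (1/1) × 11000 = 11000 torr; available 19400 torr, so CH4 is limiting.
P(H2O) remaining = 19400 − (1/1) × 11000 = 8400 torr
P(gaseous products) = (1+3)/1 × 11000 = 44000 torr
P_total at 900 K = 8400 + 44000 = 52400 torr
Scaling to 290 °C: P = 52400 × 563.15/900 = 32790 torr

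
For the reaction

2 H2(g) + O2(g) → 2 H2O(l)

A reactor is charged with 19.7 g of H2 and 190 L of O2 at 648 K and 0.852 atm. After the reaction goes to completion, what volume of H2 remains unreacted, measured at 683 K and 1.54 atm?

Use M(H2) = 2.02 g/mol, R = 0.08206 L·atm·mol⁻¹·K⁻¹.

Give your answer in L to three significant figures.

133 L

n(H2) = 19.7 / 2.02 = 9.752 mol
n(O2) = PV/RT = (0.852 × 190) / (0.08206 × 648) = 3.044 mol
For 9.752 mol H2, stoichiometry requires (1/2) × 9.752 = 4.876 mol O2; 3.044 mol is available, so O2 is limiting.
n(H2) consumed = (2/1) × 3.044 = 6.088 mol; remaining = 9.752 − 6.088 = 3.664 mol
V(H2) = nRT/P = 3.664 × 0.08206 × 683 / 1.54 = 133.3 L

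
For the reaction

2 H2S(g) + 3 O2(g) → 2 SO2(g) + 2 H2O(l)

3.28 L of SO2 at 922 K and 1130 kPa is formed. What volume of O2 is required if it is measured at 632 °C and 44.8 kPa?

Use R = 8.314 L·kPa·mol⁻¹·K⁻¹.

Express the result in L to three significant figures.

n(SO2) = PV/RT = (1130 × 3.28) / (8.314 × 922) = 0.4835 mol
n(O2) = (3/2) × 0.4835 = 0.7252 mol
V = nRT/P = 0.7252 × 8.314 × 905.15 / 44.8 = 121.8 L

122 L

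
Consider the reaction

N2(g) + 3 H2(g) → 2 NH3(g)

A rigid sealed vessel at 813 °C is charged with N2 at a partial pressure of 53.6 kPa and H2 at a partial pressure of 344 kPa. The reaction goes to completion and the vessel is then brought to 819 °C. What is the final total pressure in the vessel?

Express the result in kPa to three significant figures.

292 kPa

Because the vessel is rigid and T is held at 813 °C, work the stoichiometry in partial pressures (P_i = n_iRT/V).
P(H2) required for 53.6 kPa of N2 = (3/1) × 53.6 = 160.8 kPa; available 344 kPa, so N2 is limiting.
P(H2) remaining = 344 − (3/1) × 53.6 = 183.2 kPa
P(gaseous products) = (2)/1 × 53.6 = 107.2 kPa
P_total at 813 °C = 183.2 + 107.2 = 290.4 kPa
Scaling to 819 °C: P = 290.4 × 1092.15/1086.15 = 292.0 kPa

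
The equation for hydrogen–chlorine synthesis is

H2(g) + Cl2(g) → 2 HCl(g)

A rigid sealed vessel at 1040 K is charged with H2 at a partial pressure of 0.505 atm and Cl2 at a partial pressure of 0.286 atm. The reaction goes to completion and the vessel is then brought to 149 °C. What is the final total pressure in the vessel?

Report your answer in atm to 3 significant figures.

At constant V, partial pressures at 1040 K are proportional to moles, so apply stoichiometry directly to pressures.
P(Cl2) required for 0.505 atm of H2 = (1/1) × 0.505 = 0.5050 atm; available 0.286 atm, so Cl2 is limiting.
P(H2) remaining = 0.505 − (1/1) × 0.286 = 0.2190 atm
P(gaseous products) = (2)/1 × 0.286 = 0.5720 atm
P_total at 1040 K = 0.2190 + 0.5720 = 0.7910 atm
Scaling to 149 °C: P = 0.7910 × 422.15/1040 = 0.3211 atm

0.321 atm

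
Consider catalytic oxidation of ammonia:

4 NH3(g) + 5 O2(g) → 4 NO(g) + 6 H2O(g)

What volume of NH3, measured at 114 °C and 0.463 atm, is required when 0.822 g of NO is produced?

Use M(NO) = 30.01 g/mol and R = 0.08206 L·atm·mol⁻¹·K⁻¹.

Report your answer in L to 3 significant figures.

n(NO) = 0.8220 / 30.01 = 0.02739 mol
n(NH3) = (4/4) × 0.02739 = 0.02739 mol
V = nRT/P = 0.02739 × 0.08206 × 387.15 / 0.463 = 1.879 L

1.88 L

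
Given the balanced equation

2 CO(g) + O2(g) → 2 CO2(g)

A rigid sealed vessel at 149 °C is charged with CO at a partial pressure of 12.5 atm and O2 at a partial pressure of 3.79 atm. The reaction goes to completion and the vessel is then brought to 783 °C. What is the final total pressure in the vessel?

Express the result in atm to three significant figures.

31.3 atm

Because the vessel is rigid and T is held at 149 °C, work the stoichiometry in partial pressures (P_i = n_iRT/V).
P(O2) required for 12.5 atm of CO = (1/2) × 12.5 = 6.250 atm; available 3.79 atm, so O2 is limiting.
P(CO) remaining = 12.5 − (2/1) × 3.79 = 4.920 atm
P(gaseous products) = (2)/1 × 3.79 = 7.580 atm
P_total at 149 °C = 4.920 + 7.580 = 12.50 atm
Scaling to 783 °C: P = 12.50 × 1056.15/422.15 = 31.27 atm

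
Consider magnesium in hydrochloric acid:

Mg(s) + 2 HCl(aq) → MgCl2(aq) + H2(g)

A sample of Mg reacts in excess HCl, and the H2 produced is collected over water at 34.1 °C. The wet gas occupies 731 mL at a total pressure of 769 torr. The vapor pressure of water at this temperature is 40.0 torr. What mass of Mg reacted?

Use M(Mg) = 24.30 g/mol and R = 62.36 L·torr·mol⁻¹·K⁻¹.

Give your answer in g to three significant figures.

P(H2) = 769 − 40.0 = 729.0 torr
n(H2) = PV/RT = (729.0 × 0.7310) / (62.36 × 307.25) = 0.02781 mol
n(Mg) = (1/1) × 0.02781 = 0.02781 mol
m(Mg) = 0.02781 × 24.30 = 0.6758 g

0.676 g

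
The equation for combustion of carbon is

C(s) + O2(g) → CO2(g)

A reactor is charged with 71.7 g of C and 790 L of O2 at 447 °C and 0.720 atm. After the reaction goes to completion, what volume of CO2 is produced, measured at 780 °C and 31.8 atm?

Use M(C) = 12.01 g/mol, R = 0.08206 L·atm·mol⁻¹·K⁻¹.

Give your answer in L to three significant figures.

16.2 L

n(C) = 71.7 / 12.01 = 5.970 mol
n(O2) = PV/RT = (0.720 × 790) / (0.08206 × 720.15) = 9.625 mol
For 5.970 mol C, stoichiometry requires (1/1) × 5.970 = 5.970 mol O2; 9.625 mol is available, so C is limiting.
n(CO2) = (1/1) × 5.970 = 5.970 mol
V(CO2) = nRT/P = 5.970 × 0.08206 × 1053.15 / 31.8 = 16.22 L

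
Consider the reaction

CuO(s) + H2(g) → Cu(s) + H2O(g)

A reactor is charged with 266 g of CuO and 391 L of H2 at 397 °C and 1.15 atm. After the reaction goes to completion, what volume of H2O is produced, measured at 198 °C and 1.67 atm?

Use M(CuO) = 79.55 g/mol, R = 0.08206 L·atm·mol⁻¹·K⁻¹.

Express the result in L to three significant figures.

77.4 L

n(CuO) = 266 / 79.55 = 3.344 mol
n(H2) = PV/RT = (1.15 × 391) / (0.08206 × 670.15) = 8.177 mol
For 3.344 mol CuO, stoichiometry requires (1/1) × 3.344 = 3.344 mol H2; 8.177 mol is available, so CuO is limiting.
n(H2O) = (1/1) × 3.344 = 3.344 mol
V(H2O) = nRT/P = 3.344 × 0.08206 × 471.15 / 1.67 = 77.42 L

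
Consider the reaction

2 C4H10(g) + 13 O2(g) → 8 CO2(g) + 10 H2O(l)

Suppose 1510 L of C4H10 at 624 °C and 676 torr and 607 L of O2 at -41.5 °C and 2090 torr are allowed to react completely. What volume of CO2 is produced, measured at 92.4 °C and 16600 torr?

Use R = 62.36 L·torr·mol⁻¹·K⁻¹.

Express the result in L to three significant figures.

n(C4H10) = PV/RT = (676 × 1510) / (62.36 × 897.15) = 18.25 mol
n(O2) = PV/RT = (2090 × 607) / (62.36 × 231.65) = 87.82 mol
For 18.25 mol C4H10, stoichiometry requires (13/2) × 18.25 = 118.6 mol O2; 87.82 mol is available, so O2 is limiting.
n(CO2) = (8/13) × 87.82 = 54.04 mol
V(CO2) = nRT/P = 54.04 × 62.36 × 365.55 / 16600 = 74.21 L

74.2 L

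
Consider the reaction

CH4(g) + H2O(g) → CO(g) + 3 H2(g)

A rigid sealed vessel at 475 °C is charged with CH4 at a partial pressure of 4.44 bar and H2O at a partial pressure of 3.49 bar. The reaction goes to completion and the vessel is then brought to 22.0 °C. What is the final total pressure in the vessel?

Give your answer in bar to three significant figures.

With V and T fixed, P_i ∝ n_i, so the mole ratios apply directly to partial pressures at 475 °C.
P(H2O) required for 4.44 bar of CH4 = (1/1) × 4.44 = 4.440 bar; available 3.49 bar, so H2O is limiting.
P(CH4) remaining = 4.44 − (1/1) × 3.49 = 0.9500 bar
P(gaseous products) = (1+3)/1 × 3.49 = 13.96 bar
P_total at 475 °C = 0.9500 + 13.96 = 14.91 bar
Scaling to 22.0 °C: P = 14.91 × 295.15/748.15 = 5.882 bar

5.88 bar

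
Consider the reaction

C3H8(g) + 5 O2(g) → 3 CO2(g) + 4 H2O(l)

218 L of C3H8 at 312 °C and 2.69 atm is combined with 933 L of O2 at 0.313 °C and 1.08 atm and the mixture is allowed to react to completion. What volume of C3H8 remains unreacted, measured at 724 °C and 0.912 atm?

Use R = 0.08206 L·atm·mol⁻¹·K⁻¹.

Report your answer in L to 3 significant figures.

n(C3H8) = PV/RT = (2.69 × 218) / (0.08206 × 585.15) = 12.21 mol
n(O2) = PV/RT = (1.08 × 933) / (0.08206 × 273.463) = 44.90 mol
For 12.21 mol C3H8, stoichiometry requires (5/1) × 12.21 = 61.05 mol O2; 44.90 mol is available, so O2 is limiting.
n(C3H8) consumed = (1/5) × 44.90 = 8.980 mol; remaining = 12.21 − 8.980 = 3.230 mol
V(C3H8) = nRT/P = 3.230 × 0.08206 × 997.15 / 0.912 = 289.8 L

290 L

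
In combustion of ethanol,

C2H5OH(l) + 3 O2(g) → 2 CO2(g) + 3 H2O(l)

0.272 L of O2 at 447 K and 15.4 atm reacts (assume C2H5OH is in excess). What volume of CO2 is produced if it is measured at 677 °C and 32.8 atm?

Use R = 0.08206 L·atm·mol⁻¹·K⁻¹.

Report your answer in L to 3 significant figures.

n(O2) = PV/RT = (15.4 × 0.272) / (0.08206 × 447) = 0.1142 mol
n(CO2) = (2/3) × 0.1142 = 0.07613 mol
V = nRT/P = 0.07613 × 0.08206 × 950.15 / 32.8 = 0.1810 L

0.181 L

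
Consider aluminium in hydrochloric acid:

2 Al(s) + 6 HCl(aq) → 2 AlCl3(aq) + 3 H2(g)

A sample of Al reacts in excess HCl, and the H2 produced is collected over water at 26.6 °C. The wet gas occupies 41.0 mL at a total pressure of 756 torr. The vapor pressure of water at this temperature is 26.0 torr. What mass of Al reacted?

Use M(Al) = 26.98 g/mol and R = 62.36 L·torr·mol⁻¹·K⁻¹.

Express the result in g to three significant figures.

P(H2) = 756 − 26.0 = 730.0 torr
n(H2) = PV/RT = (730.0 × 0.04100) / (62.36 × 299.75) = 0.001601 mol
n(Al) = (2/3) × 0.001601 = 0.001067 mol
m(Al) = 0.001067 × 26.98 = 0.02879 g

0.0288 g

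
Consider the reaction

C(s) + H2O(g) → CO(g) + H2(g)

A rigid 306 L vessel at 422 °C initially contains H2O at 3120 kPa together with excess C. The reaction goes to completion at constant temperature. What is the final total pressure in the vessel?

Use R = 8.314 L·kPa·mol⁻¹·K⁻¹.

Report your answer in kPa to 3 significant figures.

Rigid vessel, constant T ⇒ P scales with total gas moles (1 → 2).
P_final = (2/1) × 3120 = 6240 kPa

6240 kPa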